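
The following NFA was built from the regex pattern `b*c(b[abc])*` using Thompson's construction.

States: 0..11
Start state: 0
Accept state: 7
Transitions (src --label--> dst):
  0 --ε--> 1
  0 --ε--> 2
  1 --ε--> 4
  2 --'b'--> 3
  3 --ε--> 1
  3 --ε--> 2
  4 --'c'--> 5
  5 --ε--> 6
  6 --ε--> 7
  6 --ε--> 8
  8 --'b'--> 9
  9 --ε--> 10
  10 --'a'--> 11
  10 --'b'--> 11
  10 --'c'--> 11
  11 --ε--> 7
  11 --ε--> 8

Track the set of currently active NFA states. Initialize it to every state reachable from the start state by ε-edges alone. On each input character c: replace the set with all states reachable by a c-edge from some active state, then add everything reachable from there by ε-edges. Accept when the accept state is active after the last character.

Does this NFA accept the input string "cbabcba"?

Answer: ACCEPT

Derivation:
S₀ = ε-closure({0}) = {0,1,2,4}
'c' @ 1: {5,6,7,8}  (accept∈set)
'b' @ 2: {9,10}
'a' @ 3: {7,8,11}  (accept∈set)
'b' @ 4: {9,10}
'c' @ 5: {7,8,11}  (accept∈set)
'b' @ 6: {9,10}
'a' @ 7: {7,8,11}  (accept∈set)
final: {7,8,11}; accept 7 in set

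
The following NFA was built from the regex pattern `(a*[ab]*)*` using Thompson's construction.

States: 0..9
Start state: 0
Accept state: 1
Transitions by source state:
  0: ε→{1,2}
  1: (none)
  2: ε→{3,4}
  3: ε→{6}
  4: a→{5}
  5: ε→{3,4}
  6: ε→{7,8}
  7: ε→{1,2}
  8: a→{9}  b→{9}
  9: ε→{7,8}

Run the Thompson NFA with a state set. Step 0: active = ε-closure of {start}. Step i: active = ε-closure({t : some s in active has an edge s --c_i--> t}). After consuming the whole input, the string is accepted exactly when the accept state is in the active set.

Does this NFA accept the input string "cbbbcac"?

Answer: REJECT

Steps:
start: ε-closure({0}) = {0,1,2,3,4,6,7,8}
'c' @ 1: {}  — state set empty
rest 'bbbcac' ignored (set empty)
after full input: {}  (accept=1 not in)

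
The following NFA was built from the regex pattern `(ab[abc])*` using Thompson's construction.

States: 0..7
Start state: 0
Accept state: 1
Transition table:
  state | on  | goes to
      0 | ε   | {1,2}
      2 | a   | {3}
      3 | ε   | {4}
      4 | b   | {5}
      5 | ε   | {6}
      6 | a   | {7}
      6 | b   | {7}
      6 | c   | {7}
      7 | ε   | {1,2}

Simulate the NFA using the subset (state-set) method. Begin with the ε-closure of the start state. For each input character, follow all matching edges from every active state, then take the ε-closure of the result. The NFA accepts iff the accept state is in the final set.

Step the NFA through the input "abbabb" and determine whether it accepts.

start: ε-closure({0}) = {0,1,2}
'a' @ 1: {3,4}
'b' @ 2: {5,6}
'b' @ 3: {1,2,7}  (accept∈set)
'a' @ 4: {3,4}
'b' @ 5: {5,6}
'b' @ 6: {1,2,7}  (accept∈set)
final: {1,2,7}; accept 1 in set

Answer: ACCEPT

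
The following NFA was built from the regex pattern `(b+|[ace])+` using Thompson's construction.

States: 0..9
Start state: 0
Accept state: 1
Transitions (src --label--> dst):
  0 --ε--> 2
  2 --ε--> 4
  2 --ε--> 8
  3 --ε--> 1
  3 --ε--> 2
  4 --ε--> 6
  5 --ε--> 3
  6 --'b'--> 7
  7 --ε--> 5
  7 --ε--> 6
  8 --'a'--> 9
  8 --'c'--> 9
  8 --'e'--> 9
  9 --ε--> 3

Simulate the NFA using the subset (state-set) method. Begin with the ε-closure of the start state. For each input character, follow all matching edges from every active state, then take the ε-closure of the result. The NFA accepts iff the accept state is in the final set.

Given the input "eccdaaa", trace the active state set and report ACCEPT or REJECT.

Answer: REJECT

Derivation:
initial (ε-close {0}): {0,2,4,6,8}
'e' @ 1: {1,2,3,4,6,8,9}  (accept∈set)
'c' @ 2: {1,2,3,4,6,8,9}  (accept∈set)
'c' @ 3: {1,2,3,4,6,8,9}  (accept∈set)
'd' @ 4: {}  — no active states
rest 'aaa' ignored (set empty)
end set {} — state 1 not in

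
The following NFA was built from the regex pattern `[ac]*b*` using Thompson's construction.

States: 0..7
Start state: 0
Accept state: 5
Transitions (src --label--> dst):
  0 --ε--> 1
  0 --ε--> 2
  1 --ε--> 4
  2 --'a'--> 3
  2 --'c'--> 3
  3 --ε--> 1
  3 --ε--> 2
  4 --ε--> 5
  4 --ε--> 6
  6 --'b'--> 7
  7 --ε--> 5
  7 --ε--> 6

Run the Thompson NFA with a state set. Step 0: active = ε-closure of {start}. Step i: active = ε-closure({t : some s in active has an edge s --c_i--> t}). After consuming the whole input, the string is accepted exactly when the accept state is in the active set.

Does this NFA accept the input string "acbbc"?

Answer: REJECT

Steps:
start: ε-closure({0}) = {0,1,2,4,5,6}
'a' @ 1: {1,2,3,4,5,6}  (accept∈set)
'c' @ 2: {1,2,3,4,5,6}  (accept∈set)
'b' @ 3: {5,6,7}  (accept∈set)
'b' @ 4: {5,6,7}  (accept∈set)
'c' @ 5: {}  — state set empty
final: {}; accept 5 not in set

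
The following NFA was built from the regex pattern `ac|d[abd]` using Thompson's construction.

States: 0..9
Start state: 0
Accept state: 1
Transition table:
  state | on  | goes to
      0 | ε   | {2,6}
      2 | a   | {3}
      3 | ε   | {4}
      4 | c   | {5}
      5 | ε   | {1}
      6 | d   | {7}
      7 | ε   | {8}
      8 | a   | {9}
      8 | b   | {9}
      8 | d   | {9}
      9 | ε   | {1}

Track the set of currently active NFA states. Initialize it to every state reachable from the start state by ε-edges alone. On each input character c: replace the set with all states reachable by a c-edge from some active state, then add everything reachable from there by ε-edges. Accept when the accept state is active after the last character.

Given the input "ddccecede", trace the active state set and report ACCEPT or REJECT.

S₀ = ε-closure({0}) = {0,2,6}
'd' @ 1: {7,8}
'd' @ 2: {1,9}  ✓accept
'c' @ 3: {}  — dead — no transitions
rest 'cecede' ignored (set empty)
after full input: {}  (accept=1 not in)

Answer: REJECT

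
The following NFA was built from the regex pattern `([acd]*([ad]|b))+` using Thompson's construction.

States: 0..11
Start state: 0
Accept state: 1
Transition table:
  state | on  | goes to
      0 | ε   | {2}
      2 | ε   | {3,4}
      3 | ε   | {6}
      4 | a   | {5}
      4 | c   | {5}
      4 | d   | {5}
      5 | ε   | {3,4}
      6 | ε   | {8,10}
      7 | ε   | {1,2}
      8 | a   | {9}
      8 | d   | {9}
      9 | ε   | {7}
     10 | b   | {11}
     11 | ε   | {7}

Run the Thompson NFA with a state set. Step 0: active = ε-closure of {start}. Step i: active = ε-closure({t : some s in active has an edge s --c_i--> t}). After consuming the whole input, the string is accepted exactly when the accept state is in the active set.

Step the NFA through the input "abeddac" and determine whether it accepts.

Answer: REJECT

Trace:
start: ε-closure({0}) = {0,2,3,4,6,8,10}
'a' @ 1: {1,2,3,4,5,6,7,8,9,10}  (accept∈set)
'b' @ 2: {1,2,3,4,6,7,8,10,11}  (accept∈set)
'e' @ 3: {}  — no active states
rest 'ddac' ignored (set empty)
after full input: {}  (accept=1 not in)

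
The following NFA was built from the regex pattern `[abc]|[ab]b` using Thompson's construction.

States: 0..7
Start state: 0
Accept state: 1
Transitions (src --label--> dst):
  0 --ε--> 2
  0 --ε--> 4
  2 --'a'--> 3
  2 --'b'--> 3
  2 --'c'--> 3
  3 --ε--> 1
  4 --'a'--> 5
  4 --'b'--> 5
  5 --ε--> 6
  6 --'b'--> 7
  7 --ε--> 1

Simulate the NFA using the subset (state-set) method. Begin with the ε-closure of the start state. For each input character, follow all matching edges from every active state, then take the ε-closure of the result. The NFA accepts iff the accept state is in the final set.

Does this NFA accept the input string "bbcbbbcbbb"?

Answer: REJECT

Derivation:
initial (ε-close {0}): {0,2,4}
'b' @ 1: {1,3,5,6}  ✓accept
'b' @ 2: {1,7}  ✓accept
'c' @ 3: {}  — no active states
rest 'bbbcbbb' ignored (set empty)
final: {}; accept 1 not in set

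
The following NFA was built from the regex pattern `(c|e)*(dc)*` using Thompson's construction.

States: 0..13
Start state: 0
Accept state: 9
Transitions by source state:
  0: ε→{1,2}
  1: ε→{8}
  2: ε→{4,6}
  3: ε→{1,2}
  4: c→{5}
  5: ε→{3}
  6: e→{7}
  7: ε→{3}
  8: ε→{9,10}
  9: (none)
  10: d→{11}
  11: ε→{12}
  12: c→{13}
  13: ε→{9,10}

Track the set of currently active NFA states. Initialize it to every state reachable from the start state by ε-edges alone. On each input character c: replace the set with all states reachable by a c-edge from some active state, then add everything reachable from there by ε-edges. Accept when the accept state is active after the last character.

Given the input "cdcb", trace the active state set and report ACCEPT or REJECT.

start: ε-closure({0}) = {0,1,2,4,6,8,9,10}
'c' @ 1: {1,2,3,4,5,6,8,9,10}  ✓accept
'd' @ 2: {11,12}
'c' @ 3: {9,10,13}  ✓accept
'b' @ 4: {}  — dead — no transitions
after full input: {}  (accept=9 not in)

Answer: REJECT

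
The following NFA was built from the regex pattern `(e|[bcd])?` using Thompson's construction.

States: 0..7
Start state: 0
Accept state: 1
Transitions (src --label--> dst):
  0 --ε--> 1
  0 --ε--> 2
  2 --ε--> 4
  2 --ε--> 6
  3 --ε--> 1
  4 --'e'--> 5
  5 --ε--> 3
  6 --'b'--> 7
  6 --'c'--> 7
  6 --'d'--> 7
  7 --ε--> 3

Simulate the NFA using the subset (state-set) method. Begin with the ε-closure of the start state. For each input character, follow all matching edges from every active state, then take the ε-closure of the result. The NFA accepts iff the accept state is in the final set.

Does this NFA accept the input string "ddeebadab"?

Answer: REJECT

Derivation:
initial (ε-close {0}): {0,1,2,4,6}
'd' @ 1: {1,3,7}  (accept∈set)
'd' @ 2: {}  — dead — no transitions
rest 'eebadab' ignored (set empty)
end set {} — state 1 not in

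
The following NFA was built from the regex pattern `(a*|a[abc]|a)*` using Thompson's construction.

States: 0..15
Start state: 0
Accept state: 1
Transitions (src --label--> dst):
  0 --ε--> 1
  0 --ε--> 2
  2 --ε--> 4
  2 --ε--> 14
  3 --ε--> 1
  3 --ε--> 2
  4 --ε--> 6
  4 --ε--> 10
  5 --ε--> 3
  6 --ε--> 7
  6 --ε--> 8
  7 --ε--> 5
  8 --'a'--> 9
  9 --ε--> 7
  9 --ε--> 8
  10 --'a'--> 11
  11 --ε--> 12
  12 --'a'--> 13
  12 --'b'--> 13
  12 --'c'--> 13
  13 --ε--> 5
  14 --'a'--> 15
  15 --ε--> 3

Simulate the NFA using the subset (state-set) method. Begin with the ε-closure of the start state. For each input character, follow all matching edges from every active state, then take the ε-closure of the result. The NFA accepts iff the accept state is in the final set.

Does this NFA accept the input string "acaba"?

S₀ = ε-closure({0}) = {0,1,2,3,4,5,6,7,8,10,14}
'a' @ 1: {1,2,3,4,5,6,7,8,9,10,11,12,14,15}  (accept∈set)
'c' @ 2: {1,2,3,4,5,6,7,8,10,13,14}  (accept∈set)
'a' @ 3: {1,2,3,4,5,6,7,8,9,10,11,12,14,15}  (accept∈set)
'b' @ 4: {1,2,3,4,5,6,7,8,10,13,14}  (accept∈set)
'a' @ 5: {1,2,3,4,5,6,7,8,9,10,11,12,14,15}  (accept∈set)
final: {1,2,3,4,5,6,7,8,9,10,11,12,14,15}; accept 1 in set

Answer: ACCEPT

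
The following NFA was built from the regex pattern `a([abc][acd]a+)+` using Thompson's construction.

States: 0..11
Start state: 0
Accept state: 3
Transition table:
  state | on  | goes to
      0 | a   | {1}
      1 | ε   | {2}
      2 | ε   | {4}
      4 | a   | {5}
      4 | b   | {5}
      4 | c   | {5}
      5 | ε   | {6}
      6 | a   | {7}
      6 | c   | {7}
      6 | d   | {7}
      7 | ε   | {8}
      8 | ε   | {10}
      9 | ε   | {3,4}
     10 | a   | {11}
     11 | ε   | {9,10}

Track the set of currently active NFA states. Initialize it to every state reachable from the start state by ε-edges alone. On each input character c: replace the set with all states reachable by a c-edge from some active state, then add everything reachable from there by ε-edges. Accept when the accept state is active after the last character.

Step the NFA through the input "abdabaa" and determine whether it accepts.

Answer: ACCEPT

Derivation:
initial (ε-close {0}): {0}
'a' @ 1: {1,2,4}
'b' @ 2: {5,6}
'd' @ 3: {7,8,10}
'a' @ 4: {3,4,9,10,11}  (accept∈set)
'b' @ 5: {5,6}
'a' @ 6: {7,8,10}
'a' @ 7: {3,4,9,10,11}  (accept∈set)
after full input: {3,4,9,10,11}  (accept=3 in)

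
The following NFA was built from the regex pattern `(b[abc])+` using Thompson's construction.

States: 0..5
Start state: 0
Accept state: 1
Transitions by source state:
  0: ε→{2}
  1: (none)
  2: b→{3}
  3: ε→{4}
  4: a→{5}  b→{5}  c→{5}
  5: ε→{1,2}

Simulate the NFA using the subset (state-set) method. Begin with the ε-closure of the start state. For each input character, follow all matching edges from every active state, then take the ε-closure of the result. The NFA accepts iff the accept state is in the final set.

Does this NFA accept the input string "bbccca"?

Answer: REJECT

Steps:
S₀ = ε-closure({0}) = {0,2}
'b' @ 1: {3,4}
'b' @ 2: {1,2,5}  [accepting]
'c' @ 3: {}  — state set empty
rest 'cca' ignored (set empty)
after full input: {}  (accept=1 not in)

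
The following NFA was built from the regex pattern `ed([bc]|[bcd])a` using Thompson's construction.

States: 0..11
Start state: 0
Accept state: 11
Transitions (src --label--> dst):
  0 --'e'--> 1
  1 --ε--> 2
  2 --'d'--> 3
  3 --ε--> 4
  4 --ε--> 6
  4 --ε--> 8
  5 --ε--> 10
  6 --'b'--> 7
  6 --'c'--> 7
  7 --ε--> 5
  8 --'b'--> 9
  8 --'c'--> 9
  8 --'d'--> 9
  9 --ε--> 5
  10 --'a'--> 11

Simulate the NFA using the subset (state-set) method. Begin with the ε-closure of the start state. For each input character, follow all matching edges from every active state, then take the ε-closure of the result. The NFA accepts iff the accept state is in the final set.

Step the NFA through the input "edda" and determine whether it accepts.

Answer: ACCEPT

Steps:
S₀ = ε-closure({0}) = {0}
'e' @ 1: {1,2}
'd' @ 2: {3,4,6,8}
'd' @ 3: {5,9,10}
'a' @ 4: {11}  (accept∈set)
after full input: {11}  (accept=11 in)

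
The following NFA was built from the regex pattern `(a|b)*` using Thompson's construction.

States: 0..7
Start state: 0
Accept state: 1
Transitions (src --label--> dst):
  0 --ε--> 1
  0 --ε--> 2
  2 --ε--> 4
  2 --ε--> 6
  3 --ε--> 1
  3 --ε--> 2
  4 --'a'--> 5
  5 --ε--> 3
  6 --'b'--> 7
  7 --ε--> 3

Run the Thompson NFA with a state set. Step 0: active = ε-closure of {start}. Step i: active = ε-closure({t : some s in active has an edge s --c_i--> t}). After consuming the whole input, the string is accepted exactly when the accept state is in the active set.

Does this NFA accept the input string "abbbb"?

Answer: ACCEPT

Steps:
start: ε-closure({0}) = {0,1,2,4,6}
'a' @ 1: {1,2,3,4,5,6}  ✓accept
'b' @ 2: {1,2,3,4,6,7}  ✓accept
'b' @ 3: {1,2,3,4,6,7}  ✓accept
'b' @ 4: {1,2,3,4,6,7}  ✓accept
'b' @ 5: {1,2,3,4,6,7}  ✓accept
final: {1,2,3,4,6,7}; accept 1 in set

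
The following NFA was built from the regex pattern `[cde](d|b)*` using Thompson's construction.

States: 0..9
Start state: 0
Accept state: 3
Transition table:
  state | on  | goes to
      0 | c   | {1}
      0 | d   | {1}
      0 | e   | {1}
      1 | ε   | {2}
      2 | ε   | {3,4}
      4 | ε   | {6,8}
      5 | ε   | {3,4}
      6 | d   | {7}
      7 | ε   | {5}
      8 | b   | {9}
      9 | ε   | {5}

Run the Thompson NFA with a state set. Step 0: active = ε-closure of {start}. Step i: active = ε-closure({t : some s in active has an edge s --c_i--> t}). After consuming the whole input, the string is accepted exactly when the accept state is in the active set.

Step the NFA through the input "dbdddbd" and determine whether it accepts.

S₀ = ε-closure({0}) = {0}
'd' @ 1: {1,2,3,4,6,8}  (accept∈set)
'b' @ 2: {3,4,5,6,8,9}  (accept∈set)
'd' @ 3: {3,4,5,6,7,8}  (accept∈set)
'd' @ 4: {3,4,5,6,7,8}  (accept∈set)
'd' @ 5: {3,4,5,6,7,8}  (accept∈set)
'b' @ 6: {3,4,5,6,8,9}  (accept∈set)
'd' @ 7: {3,4,5,6,7,8}  (accept∈set)
end set {3,4,5,6,7,8} — state 3 in

Answer: ACCEPT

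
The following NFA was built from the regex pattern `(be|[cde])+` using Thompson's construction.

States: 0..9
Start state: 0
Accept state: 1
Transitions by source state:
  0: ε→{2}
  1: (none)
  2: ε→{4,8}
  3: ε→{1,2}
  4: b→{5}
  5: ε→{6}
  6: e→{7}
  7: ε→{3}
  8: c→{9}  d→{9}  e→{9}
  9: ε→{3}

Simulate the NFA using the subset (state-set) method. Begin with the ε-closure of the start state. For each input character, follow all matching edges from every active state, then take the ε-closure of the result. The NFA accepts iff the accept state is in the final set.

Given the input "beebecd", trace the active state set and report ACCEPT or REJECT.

Answer: ACCEPT

Trace:
initial (ε-close {0}): {0,2,4,8}
'b' @ 1: {5,6}
'e' @ 2: {1,2,3,4,7,8}  (accept∈set)
'e' @ 3: {1,2,3,4,8,9}  (accept∈set)
'b' @ 4: {5,6}
'e' @ 5: {1,2,3,4,7,8}  (accept∈set)
'c' @ 6: {1,2,3,4,8,9}  (accept∈set)
'd' @ 7: {1,2,3,4,8,9}  (accept∈set)
end set {1,2,3,4,8,9} — state 1 in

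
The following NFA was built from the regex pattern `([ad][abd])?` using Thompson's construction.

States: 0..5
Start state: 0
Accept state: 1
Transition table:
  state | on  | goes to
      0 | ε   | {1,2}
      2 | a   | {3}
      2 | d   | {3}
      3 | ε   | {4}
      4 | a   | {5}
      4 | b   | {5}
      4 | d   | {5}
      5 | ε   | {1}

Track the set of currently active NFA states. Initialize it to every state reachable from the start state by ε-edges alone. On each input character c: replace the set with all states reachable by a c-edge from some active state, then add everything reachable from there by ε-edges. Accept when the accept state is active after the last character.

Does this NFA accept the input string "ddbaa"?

Answer: REJECT

Trace:
initial (ε-close {0}): {0,1,2}
'd' @ 1: {3,4}
'd' @ 2: {1,5}  (accept∈set)
'b' @ 3: {}  — dead — no transitions
rest 'aa' ignored (set empty)
after full input: {}  (accept=1 not in)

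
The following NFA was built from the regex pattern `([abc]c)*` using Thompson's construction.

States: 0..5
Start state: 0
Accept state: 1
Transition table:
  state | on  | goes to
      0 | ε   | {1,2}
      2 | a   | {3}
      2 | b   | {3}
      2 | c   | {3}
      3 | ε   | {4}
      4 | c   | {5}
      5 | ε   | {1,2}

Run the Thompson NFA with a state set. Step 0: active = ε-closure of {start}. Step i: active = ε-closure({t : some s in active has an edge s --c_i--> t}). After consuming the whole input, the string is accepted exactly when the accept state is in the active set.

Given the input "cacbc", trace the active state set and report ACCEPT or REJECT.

Answer: REJECT

Trace:
start: ε-closure({0}) = {0,1,2}
'c' @ 1: {3,4}
'a' @ 2: {}  — state set empty
rest 'cbc' ignored (set empty)
after full input: {}  (accept=1 not in)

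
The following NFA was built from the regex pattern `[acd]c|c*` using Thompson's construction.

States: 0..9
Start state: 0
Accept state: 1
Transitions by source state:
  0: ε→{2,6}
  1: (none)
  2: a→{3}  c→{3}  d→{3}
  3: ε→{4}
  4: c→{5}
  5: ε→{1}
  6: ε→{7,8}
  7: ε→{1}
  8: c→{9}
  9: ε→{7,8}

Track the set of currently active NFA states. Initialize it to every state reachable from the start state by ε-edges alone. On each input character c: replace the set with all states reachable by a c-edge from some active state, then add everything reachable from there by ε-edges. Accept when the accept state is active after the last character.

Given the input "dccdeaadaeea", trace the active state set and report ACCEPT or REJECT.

S₀ = ε-closure({0}) = {0,1,2,6,7,8}
'd' @ 1: {3,4}
'c' @ 2: {1,5}  (accept∈set)
'c' @ 3: {}  — no active states
rest 'deaadaeea' ignored (set empty)
final: {}; accept 1 not in set

Answer: REJECT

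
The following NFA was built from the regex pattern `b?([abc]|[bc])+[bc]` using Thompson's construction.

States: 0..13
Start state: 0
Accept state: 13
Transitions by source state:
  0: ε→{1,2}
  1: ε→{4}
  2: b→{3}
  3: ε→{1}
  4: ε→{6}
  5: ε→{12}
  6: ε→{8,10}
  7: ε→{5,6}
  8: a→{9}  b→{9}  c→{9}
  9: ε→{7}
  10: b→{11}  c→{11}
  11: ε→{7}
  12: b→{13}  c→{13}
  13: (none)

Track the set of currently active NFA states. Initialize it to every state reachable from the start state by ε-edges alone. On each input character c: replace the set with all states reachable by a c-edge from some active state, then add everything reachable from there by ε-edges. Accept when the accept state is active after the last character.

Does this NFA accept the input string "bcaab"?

initial (ε-close {0}): {0,1,2,4,6,8,10}
'b' @ 1: {1,3,4,5,6,7,8,9,10,11,12}
'c' @ 2: {5,6,7,8,9,10,11,12,13}  [accepting]
'a' @ 3: {5,6,7,8,9,10,12}
'a' @ 4: {5,6,7,8,9,10,12}
'b' @ 5: {5,6,7,8,9,10,11,12,13}  [accepting]
final: {5,6,7,8,9,10,11,12,13}; accept 13 in set

Answer: ACCEPT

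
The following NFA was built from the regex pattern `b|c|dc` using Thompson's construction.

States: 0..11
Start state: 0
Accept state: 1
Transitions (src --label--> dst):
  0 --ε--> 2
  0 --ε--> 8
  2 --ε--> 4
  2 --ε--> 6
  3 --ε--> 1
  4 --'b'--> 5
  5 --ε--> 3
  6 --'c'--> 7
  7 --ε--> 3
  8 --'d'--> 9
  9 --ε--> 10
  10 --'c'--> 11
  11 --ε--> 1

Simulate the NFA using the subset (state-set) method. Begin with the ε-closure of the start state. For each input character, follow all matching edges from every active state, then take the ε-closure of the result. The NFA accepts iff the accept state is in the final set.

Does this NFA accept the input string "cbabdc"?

initial (ε-close {0}): {0,2,4,6,8}
'c' @ 1: {1,3,7}  ✓accept
'b' @ 2: {}  — state set empty
rest 'abdc' ignored (set empty)
end set {} — state 1 not in

Answer: REJECT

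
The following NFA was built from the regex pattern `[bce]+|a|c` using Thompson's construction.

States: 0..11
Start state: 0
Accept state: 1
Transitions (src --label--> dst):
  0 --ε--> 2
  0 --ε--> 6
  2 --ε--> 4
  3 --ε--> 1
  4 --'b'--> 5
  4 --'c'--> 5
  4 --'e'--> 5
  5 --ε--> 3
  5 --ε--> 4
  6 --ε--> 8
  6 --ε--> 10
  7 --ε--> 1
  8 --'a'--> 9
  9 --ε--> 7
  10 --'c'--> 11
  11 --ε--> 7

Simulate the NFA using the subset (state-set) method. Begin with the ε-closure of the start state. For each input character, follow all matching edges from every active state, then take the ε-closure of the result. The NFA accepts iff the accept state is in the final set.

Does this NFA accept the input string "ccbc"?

Answer: ACCEPT

Steps:
initial (ε-close {0}): {0,2,4,6,8,10}
'c' @ 1: {1,3,4,5,7,11}  ✓accept
'c' @ 2: {1,3,4,5}  ✓accept
'b' @ 3: {1,3,4,5}  ✓accept
'c' @ 4: {1,3,4,5}  ✓accept
end set {1,3,4,5} — state 1 in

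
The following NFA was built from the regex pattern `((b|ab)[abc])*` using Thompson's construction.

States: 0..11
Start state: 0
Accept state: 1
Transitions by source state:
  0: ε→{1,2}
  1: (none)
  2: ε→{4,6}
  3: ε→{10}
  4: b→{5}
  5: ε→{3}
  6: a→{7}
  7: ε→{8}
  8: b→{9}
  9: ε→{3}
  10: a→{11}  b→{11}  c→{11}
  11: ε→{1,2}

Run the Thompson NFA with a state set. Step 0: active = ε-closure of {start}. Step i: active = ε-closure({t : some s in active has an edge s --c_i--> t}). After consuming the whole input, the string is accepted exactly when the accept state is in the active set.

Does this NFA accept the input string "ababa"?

start: ε-closure({0}) = {0,1,2,4,6}
'a' @ 1: {7,8}
'b' @ 2: {3,9,10}
'a' @ 3: {1,2,4,6,11}  (accept∈set)
'b' @ 4: {3,5,10}
'a' @ 5: {1,2,4,6,11}  (accept∈set)
after full input: {1,2,4,6,11}  (accept=1 in)

Answer: ACCEPT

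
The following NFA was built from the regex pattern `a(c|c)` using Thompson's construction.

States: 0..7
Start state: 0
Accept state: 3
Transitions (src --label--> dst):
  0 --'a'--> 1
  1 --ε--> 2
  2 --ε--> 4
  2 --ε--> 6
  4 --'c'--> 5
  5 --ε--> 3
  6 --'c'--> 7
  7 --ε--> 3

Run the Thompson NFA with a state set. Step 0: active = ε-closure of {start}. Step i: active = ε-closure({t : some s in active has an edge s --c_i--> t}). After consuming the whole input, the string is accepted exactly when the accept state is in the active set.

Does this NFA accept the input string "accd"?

initial (ε-close {0}): {0}
'a' @ 1: {1,2,4,6}
'c' @ 2: {3,5,7}  ✓accept
'c' @ 3: {}  — no active states
rest 'd' ignored (set empty)
final: {}; accept 3 not in set

Answer: REJECT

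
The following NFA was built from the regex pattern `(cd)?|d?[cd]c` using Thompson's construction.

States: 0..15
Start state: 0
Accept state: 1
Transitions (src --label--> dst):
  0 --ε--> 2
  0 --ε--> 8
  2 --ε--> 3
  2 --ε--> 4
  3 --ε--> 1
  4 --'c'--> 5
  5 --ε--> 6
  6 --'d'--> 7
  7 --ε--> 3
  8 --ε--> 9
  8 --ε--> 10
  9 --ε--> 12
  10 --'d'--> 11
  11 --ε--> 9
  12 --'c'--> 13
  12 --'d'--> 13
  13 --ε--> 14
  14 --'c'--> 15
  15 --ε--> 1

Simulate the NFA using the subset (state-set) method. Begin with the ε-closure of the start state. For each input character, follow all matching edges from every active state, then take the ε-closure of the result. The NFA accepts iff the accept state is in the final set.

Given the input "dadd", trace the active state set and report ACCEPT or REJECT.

S₀ = ε-closure({0}) = {0,1,2,3,4,8,9,10,12}
'd' @ 1: {9,11,12,13,14}
'a' @ 2: {}  — state set empty
rest 'dd' ignored (set empty)
after full input: {}  (accept=1 not in)

Answer: REJECT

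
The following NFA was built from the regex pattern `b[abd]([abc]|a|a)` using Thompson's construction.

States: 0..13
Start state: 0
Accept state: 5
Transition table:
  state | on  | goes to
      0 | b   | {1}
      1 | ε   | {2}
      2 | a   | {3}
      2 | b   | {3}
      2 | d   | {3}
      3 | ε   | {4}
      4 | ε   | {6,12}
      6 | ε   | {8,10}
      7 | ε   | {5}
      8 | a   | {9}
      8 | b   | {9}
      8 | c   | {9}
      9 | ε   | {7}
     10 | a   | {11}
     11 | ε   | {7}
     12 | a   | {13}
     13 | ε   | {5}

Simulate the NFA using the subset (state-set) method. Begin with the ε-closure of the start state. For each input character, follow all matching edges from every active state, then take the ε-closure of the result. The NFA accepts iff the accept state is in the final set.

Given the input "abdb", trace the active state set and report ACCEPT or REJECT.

initial (ε-close {0}): {0}
'a' @ 1: {}  — state set empty
rest 'bdb' ignored (set empty)
final: {}; accept 5 not in set

Answer: REJECT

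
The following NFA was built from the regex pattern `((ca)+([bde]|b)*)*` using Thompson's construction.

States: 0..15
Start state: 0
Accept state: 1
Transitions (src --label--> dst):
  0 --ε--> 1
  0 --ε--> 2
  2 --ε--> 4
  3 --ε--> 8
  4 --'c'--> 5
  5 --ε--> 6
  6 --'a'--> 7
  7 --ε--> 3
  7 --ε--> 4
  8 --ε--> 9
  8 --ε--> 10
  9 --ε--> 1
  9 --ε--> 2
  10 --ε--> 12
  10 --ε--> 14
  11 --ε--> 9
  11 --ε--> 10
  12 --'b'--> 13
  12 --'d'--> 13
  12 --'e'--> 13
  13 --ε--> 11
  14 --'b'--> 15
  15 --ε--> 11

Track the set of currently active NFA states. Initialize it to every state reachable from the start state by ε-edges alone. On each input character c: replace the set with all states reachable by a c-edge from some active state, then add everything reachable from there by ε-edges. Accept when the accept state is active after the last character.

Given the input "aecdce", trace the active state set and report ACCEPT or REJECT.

initial (ε-close {0}): {0,1,2,4}
'a' @ 1: {}  — no active states
rest 'ecdce' ignored (set empty)
after full input: {}  (accept=1 not in)

Answer: REJECT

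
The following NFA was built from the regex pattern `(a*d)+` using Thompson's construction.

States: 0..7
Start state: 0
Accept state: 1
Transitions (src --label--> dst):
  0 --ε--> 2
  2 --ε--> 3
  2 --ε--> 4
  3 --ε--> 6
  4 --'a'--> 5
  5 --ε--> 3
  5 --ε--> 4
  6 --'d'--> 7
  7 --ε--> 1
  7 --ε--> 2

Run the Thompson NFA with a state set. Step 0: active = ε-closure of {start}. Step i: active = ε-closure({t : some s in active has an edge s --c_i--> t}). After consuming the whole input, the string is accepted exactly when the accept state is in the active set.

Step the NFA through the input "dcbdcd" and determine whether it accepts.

Answer: REJECT

Derivation:
initial (ε-close {0}): {0,2,3,4,6}
'd' @ 1: {1,2,3,4,6,7}  ✓accept
'c' @ 2: {}  — no active states
rest 'bdcd' ignored (set empty)
after full input: {}  (accept=1 not in)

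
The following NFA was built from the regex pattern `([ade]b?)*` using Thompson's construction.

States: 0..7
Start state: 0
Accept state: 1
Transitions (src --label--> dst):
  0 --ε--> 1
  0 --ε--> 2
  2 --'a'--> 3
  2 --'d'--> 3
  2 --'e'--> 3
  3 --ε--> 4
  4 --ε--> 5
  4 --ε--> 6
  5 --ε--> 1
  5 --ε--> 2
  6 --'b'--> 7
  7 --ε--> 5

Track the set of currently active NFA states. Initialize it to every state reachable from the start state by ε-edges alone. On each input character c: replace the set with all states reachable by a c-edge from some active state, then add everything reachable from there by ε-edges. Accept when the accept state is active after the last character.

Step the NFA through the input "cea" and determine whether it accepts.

start: ε-closure({0}) = {0,1,2}
'c' @ 1: {}  — state set empty
rest 'ea' ignored (set empty)
end set {} — state 1 not in

Answer: REJECT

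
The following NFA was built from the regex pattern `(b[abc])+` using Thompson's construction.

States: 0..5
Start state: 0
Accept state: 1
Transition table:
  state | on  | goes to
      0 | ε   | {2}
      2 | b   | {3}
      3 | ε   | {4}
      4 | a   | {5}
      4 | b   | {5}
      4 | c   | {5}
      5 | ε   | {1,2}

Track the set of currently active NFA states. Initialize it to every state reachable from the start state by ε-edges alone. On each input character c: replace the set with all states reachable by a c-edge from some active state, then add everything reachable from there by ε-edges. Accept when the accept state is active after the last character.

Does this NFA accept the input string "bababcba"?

start: ε-closure({0}) = {0,2}
'b' @ 1: {3,4}
'a' @ 2: {1,2,5}  (accept∈set)
'b' @ 3: {3,4}
'a' @ 4: {1,2,5}  (accept∈set)
'b' @ 5: {3,4}
'c' @ 6: {1,2,5}  (accept∈set)
'b' @ 7: {3,4}
'a' @ 8: {1,2,5}  (accept∈set)
end set {1,2,5} — state 1 in

Answer: ACCEPT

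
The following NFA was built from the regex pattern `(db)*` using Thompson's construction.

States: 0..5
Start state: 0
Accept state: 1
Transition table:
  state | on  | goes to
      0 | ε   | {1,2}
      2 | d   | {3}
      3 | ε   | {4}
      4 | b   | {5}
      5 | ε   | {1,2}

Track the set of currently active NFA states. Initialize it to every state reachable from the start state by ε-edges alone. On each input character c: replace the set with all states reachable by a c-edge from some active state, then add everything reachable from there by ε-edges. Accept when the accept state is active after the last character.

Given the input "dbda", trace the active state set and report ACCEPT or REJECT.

S₀ = ε-closure({0}) = {0,1,2}
'd' @ 1: {3,4}
'b' @ 2: {1,2,5}  ✓accept
'd' @ 3: {3,4}
'a' @ 4: {}  — no active states
final: {}; accept 1 not in set

Answer: REJECT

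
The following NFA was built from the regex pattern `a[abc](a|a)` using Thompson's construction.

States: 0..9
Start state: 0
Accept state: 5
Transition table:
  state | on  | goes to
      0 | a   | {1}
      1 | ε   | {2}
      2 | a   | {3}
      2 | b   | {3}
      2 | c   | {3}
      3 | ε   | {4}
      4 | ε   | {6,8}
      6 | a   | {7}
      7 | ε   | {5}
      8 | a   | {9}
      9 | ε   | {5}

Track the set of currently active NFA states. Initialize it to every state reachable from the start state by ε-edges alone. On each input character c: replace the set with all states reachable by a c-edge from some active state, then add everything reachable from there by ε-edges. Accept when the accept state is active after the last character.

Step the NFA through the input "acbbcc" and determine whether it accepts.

initial (ε-close {0}): {0}
'a' @ 1: {1,2}
'c' @ 2: {3,4,6,8}
'b' @ 3: {}  — no active states
rest 'bcc' ignored (set empty)
final: {}; accept 5 not in set

Answer: REJECT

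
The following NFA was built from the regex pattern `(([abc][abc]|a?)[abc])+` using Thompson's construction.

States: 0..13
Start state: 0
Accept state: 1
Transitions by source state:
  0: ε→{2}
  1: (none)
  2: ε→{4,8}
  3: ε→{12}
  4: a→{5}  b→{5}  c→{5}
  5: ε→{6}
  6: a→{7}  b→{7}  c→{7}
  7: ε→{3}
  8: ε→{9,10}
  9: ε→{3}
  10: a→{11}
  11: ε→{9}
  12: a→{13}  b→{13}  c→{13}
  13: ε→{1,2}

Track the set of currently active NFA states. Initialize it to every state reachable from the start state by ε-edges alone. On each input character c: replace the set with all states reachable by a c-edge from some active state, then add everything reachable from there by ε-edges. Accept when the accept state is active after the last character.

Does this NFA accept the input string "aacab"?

S₀ = ε-closure({0}) = {0,2,3,4,8,9,10,12}
'a' @ 1: {1,2,3,4,5,6,8,9,10,11,12,13}  (accept∈set)
'a' @ 2: {1,2,3,4,5,6,7,8,9,10,11,12,13}  (accept∈set)
'c' @ 3: {1,2,3,4,5,6,7,8,9,10,12,13}  (accept∈set)
'a' @ 4: {1,2,3,4,5,6,7,8,9,10,11,12,13}  (accept∈set)
'b' @ 5: {1,2,3,4,5,6,7,8,9,10,12,13}  (accept∈set)
after full input: {1,2,3,4,5,6,7,8,9,10,12,13}  (accept=1 in)

Answer: ACCEPT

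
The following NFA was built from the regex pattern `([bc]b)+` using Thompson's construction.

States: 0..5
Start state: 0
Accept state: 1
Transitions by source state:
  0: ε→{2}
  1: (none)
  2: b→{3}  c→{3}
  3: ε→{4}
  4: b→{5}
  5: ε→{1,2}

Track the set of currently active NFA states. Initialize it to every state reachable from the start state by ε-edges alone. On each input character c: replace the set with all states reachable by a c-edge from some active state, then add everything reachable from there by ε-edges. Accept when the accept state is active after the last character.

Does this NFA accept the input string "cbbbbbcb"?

initial (ε-close {0}): {0,2}
'c' @ 1: {3,4}
'b' @ 2: {1,2,5}  [accepting]
'b' @ 3: {3,4}
'b' @ 4: {1,2,5}  [accepting]
'b' @ 5: {3,4}
'b' @ 6: {1,2,5}  [accepting]
'c' @ 7: {3,4}
'b' @ 8: {1,2,5}  [accepting]
after full input: {1,2,5}  (accept=1 in)

Answer: ACCEPT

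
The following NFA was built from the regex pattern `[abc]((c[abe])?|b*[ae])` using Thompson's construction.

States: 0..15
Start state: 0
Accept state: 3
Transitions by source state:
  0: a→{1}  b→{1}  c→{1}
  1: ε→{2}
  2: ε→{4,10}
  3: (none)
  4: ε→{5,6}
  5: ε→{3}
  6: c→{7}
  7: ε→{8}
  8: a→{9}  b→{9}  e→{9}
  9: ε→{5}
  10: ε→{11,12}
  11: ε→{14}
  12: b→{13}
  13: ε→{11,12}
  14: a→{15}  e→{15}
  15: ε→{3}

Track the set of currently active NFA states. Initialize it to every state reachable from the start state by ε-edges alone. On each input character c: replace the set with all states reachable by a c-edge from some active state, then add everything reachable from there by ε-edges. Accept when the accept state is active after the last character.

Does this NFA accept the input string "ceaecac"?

Answer: REJECT

Steps:
S₀ = ε-closure({0}) = {0}
'c' @ 1: {1,2,3,4,5,6,10,11,12,14}  ✓accept
'e' @ 2: {3,15}  ✓accept
'a' @ 3: {}  — dead — no transitions
rest 'ecac' ignored (set empty)
end set {} — state 3 not in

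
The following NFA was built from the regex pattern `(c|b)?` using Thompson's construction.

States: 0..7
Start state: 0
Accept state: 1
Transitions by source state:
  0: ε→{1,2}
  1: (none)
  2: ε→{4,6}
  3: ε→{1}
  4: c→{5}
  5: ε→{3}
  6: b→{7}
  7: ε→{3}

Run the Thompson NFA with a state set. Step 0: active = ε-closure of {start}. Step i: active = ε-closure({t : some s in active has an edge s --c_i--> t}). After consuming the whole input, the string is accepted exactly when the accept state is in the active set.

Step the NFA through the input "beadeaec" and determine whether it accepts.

S₀ = ε-closure({0}) = {0,1,2,4,6}
'b' @ 1: {1,3,7}  (accept∈set)
'e' @ 2: {}  — state set empty
rest 'adeaec' ignored (set empty)
after full input: {}  (accept=1 not in)

Answer: REJECT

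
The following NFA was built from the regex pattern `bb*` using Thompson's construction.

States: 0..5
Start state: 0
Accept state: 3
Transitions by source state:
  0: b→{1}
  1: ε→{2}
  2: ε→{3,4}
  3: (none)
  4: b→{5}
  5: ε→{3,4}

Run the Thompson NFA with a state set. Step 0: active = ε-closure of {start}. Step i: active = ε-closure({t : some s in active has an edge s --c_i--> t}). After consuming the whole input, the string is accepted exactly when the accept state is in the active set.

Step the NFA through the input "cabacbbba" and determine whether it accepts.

start: ε-closure({0}) = {0}
'c' @ 1: {}  — dead — no transitions
rest 'abacbbba' ignored (set empty)
final: {}; accept 3 not in set

Answer: REJECT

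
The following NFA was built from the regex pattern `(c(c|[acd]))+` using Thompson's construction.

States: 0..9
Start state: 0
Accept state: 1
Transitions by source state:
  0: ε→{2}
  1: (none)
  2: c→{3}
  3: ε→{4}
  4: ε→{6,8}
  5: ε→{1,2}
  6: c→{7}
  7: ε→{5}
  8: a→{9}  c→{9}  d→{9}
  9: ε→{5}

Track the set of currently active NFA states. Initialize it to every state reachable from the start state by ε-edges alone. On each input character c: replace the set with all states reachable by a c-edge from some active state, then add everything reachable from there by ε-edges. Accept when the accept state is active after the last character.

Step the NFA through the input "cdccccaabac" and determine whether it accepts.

start: ε-closure({0}) = {0,2}
'c' @ 1: {3,4,6,8}
'd' @ 2: {1,2,5,9}  (accept∈set)
'c' @ 3: {3,4,6,8}
'c' @ 4: {1,2,5,7,9}  (accept∈set)
'c' @ 5: {3,4,6,8}
'c' @ 6: {1,2,5,7,9}  (accept∈set)
'a' @ 7: {}  — no active states
rest 'abac' ignored (set empty)
after full input: {}  (accept=1 not in)

Answer: REJECT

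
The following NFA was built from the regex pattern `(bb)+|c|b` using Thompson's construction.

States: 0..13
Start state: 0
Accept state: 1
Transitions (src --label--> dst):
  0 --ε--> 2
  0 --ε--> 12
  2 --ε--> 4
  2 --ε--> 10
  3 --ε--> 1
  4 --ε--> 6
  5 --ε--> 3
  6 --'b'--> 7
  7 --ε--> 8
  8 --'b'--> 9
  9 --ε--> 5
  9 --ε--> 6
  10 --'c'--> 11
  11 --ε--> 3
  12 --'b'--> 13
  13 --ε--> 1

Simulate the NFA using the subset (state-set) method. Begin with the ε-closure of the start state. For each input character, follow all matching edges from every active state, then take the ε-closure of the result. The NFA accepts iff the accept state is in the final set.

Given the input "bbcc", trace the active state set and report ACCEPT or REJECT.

start: ε-closure({0}) = {0,2,4,6,10,12}
'b' @ 1: {1,7,8,13}  [accepting]
'b' @ 2: {1,3,5,6,9}  [accepting]
'c' @ 3: {}  — dead — no transitions
rest 'c' ignored (set empty)
final: {}; accept 1 not in set

Answer: REJECT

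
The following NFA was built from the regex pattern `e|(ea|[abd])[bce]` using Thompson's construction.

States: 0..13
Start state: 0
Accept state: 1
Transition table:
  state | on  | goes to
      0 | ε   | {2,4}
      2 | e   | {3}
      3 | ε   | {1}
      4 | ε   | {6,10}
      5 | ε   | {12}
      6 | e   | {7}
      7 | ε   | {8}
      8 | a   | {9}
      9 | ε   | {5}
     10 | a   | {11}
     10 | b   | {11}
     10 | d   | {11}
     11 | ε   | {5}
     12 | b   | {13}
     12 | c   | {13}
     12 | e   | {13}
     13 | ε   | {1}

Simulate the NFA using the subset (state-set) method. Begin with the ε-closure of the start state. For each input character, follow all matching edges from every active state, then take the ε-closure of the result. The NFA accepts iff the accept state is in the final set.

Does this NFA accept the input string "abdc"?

initial (ε-close {0}): {0,2,4,6,10}
'a' @ 1: {5,11,12}
'b' @ 2: {1,13}  (accept∈set)
'd' @ 3: {}  — no active states
rest 'c' ignored (set empty)
end set {} — state 1 not in

Answer: REJECT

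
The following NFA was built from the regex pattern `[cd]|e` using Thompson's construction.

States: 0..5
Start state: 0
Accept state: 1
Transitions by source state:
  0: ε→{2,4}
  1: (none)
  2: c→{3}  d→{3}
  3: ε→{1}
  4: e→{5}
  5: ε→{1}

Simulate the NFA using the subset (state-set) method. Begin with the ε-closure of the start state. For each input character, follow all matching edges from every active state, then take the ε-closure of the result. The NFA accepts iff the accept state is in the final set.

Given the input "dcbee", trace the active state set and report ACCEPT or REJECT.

initial (ε-close {0}): {0,2,4}
'd' @ 1: {1,3}  [accepting]
'c' @ 2: {}  — state set empty
rest 'bee' ignored (set empty)
end set {} — state 1 not in

Answer: REJECT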